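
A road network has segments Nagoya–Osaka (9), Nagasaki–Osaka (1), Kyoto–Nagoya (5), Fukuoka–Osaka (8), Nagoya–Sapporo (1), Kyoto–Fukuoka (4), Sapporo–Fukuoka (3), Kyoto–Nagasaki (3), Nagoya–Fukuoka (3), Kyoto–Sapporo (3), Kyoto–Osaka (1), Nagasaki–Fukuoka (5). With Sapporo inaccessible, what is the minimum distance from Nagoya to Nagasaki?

Checking several routes:
Nagoya → Kyoto → Osaka → Nagasaki: 5 + 1 + 1 = 7
Nagoya → Osaka → Nagasaki: 9 + 1 = 10
Nagoya → Fukuoka → Kyoto → Osaka → Nagasaki: 3 + 4 + 1 + 1 = 9
Nagoya → Fukuoka → Nagasaki: 3 + 5 = 8
Nagoya → Kyoto → Nagasaki: 5 + 3 = 8
The minimum is 7.

7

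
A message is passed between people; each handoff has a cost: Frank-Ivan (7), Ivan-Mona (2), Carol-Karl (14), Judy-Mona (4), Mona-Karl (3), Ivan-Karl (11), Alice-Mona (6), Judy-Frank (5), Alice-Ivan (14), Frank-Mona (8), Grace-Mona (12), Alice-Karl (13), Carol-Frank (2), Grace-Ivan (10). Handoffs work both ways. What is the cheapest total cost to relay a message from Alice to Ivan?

A few of the Alice→Ivan routes:
Alice → Mona → Judy → Frank → Ivan: 6 + 4 + 5 + 7 = 22
Alice → Ivan: 14
Alice → Mona → Frank → Ivan: 6 + 8 + 7 = 21
Alice → Mona → Ivan: 6 + 2 = 8
Alice → Karl → Mona → Ivan: 13 + 3 + 2 = 18
Alice → Mona → Karl → Ivan: 6 + 3 + 11 = 20
Shortest: 8.

8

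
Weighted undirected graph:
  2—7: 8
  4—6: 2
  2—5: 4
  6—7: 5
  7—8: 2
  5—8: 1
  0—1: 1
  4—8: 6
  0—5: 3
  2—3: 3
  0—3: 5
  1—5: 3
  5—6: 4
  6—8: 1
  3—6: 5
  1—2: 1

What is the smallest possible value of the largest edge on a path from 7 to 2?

3

A few of the 7→2 routes:
7 - 8 - 6 - 5 - 1 - 2: max(2, 1, 4, 3, 1) = 4
7 - 8 - 5 - 0 - 1 - 2: max(2, 1, 3, 1, 1) = 3
7 - 8 - 5 - 2: max(2, 1, 4) = 4
7 - 8 - 5 - 1 - 2: max(2, 1, 3, 1) = 3
Smallest bottleneck: 3.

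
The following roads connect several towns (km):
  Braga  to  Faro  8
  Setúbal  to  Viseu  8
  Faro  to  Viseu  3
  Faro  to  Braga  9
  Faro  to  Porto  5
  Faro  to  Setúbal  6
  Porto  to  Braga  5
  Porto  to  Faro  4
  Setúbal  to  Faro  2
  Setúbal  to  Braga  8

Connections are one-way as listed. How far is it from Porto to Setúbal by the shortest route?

Candidate routes:
Porto - Faro - Setúbal: 4 + 6 = 10
Porto - Braga - Faro - Setúbal: 5 + 8 + 6 = 19
Shortest: 10 km.

10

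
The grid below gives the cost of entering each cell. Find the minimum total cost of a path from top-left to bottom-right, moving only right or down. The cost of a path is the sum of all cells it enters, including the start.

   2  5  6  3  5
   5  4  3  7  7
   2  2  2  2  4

19

Take (0,0)→(1,0)→(2,0)→(2,1)→(2,2)→(2,3)→(2,4) for a total of 2 + 5 + 2 + 2 + 2 + 2 + 4 = 19.
For comparison, the top-then-right route costs 32.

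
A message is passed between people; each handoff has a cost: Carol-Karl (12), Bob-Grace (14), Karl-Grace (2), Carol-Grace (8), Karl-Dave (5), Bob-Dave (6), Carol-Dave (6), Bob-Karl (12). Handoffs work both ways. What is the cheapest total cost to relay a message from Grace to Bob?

A few of the Grace→Bob routes:
Grace -> Karl -> Bob: 2 + 12 = 14
Grace -> Bob: 14
Grace -> Karl -> Dave -> Bob: 2 + 5 + 6 = 13
Best route has total 13.

13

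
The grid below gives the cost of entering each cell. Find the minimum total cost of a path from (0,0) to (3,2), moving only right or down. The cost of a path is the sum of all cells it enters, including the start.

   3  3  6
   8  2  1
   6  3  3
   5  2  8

Best path: [0,0]→[0,1]→[1,1]→[1,2]→[2,2]→[3,2]
Cost: 3 + 3 + 2 + 1 + 3 + 8 = 20
(Top row then right column would cost 24.)

20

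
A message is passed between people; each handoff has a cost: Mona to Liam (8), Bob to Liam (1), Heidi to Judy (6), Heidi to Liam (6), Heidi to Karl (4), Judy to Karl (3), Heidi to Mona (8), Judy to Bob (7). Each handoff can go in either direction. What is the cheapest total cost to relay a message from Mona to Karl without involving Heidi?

Candidate routes:
Mona→Liam→Bob→Judy→Karl: 8 + 1 + 7 + 3 = 19
Shortest: 19.

19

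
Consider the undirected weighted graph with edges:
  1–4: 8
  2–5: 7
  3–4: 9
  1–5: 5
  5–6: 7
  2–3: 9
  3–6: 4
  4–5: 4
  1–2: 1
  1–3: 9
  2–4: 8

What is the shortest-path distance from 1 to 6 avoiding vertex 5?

Checking several routes:
1 → 4 → 3 → 6: 8 + 9 + 4 = 21
1 → 3 → 6: 9 + 4 = 13
1 → 2 → 3 → 6: 1 + 9 + 4 = 14
1 → 2 → 4 → 3 → 6: 1 + 8 + 9 + 4 = 22
The minimum is 13.

13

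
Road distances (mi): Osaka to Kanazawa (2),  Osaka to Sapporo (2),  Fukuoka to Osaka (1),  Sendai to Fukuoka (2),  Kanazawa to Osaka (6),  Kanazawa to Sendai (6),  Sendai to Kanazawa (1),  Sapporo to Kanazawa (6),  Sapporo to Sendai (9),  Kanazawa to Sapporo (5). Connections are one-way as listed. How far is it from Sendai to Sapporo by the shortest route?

Candidate routes:
Sendai → Kanazawa → Osaka → Sapporo: 1 + 6 + 2 = 9
Sendai → Kanazawa → Sapporo: 1 + 5 = 6
Sendai → Fukuoka → Osaka → Sapporo: 2 + 1 + 2 = 5
Sendai → Fukuoka → Osaka → Kanazawa → Sapporo: 2 + 1 + 2 + 5 = 10
Shortest: 5 mi.

5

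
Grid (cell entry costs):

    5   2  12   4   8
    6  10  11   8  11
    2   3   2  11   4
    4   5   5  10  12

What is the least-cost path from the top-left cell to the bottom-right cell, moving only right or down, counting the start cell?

45

Best path: r0c0 → r1c0 → r2c0 → r2c1 → r2c2 → r2c3 → r2c4 → r3c4
Cost: 5 + 6 + 2 + 3 + 2 + 11 + 4 + 12 = 45
(Top row then right column would cost 58.)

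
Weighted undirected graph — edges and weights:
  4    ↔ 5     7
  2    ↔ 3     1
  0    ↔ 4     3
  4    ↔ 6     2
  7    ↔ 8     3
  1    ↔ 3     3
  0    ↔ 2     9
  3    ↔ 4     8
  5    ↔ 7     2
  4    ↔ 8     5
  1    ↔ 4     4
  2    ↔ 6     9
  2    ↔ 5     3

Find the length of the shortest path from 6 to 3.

A few of the 6→3 routes:
6→4→1→3: 2 + 4 + 3 = 9
6→2→3: 9 + 1 = 10
6→4→3: 2 + 8 = 10
The minimum is 9.

9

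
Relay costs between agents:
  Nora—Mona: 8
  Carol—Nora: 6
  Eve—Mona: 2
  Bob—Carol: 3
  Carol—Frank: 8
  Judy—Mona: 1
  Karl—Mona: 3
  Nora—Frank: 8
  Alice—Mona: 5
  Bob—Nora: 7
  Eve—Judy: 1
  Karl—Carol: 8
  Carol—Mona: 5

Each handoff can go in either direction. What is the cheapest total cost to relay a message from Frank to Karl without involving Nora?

Candidate routes:
Frank→Carol→Mona→Karl: 8 + 5 + 3 = 16
Frank→Carol→Karl: 8 + 8 = 16
Best route has total 16.

16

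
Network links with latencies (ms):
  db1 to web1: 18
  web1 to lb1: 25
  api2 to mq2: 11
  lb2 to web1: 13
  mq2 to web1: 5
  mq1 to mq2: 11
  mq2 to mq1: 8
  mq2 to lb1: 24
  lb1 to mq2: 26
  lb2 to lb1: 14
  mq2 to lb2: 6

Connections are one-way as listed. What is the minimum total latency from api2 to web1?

Candidate routes:
api2→mq2→lb2→web1: 11 + 6 + 13 = 30
api2→mq2→web1: 11 + 5 = 16
Shortest: 16 ms.

16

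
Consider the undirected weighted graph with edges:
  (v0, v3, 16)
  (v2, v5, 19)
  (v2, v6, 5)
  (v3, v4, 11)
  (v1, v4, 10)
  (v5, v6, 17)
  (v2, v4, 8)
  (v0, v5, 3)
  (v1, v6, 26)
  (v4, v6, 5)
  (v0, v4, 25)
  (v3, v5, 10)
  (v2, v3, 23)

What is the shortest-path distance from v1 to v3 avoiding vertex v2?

21

Some routes from v1 to v3 avoiding v2:
v1 - v4 - v6 - v5 - v3: 10 + 5 + 17 + 10 = 42
v1 - v4 - v0 - v5 - v3: 10 + 25 + 3 + 10 = 48
v1 - v4 - v3: 10 + 11 = 21
v1 - v4 - v6 - v5 - v0 - v3: 10 + 5 + 17 + 3 + 16 = 51
v1 - v6 - v4 - v3: 26 + 5 + 11 = 42
The minimum is 21.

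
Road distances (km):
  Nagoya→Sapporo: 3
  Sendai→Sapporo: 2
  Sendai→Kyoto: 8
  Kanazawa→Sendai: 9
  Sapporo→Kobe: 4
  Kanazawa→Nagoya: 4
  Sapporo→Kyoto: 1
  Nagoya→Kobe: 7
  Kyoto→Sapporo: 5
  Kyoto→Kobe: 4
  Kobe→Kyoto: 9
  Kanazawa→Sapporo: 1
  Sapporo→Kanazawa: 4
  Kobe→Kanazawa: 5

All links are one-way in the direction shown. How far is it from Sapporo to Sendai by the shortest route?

13

Candidate routes:
Sapporo-Kyoto-Kobe-Kanazawa-Sendai: 1 + 4 + 5 + 9 = 19
Sapporo-Kobe-Kanazawa-Sendai: 4 + 5 + 9 = 18
Sapporo-Kanazawa-Sendai: 4 + 9 = 13
Shortest: 13 km.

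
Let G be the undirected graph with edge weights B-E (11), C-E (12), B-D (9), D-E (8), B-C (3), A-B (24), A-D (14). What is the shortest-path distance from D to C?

A few of the D→C routes:
D -> B -> E -> C: 9 + 11 + 12 = 32
D -> E -> B -> C: 8 + 11 + 3 = 22
D -> E -> C: 8 + 12 = 20
D -> B -> C: 9 + 3 = 12
Best route has total 12.

12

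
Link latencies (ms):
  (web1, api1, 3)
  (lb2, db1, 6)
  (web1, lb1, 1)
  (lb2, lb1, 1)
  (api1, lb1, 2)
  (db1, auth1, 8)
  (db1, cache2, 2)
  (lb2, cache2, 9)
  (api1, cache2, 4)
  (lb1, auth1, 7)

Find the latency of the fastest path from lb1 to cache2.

6

Comparing a few candidate routes:
lb1 - lb2 - db1 - cache2: 1 + 6 + 2 = 9
lb1 - web1 - api1 - cache2: 1 + 3 + 4 = 8
lb1 - api1 - cache2: 2 + 4 = 6
lb1 - auth1 - db1 - cache2: 7 + 8 + 2 = 17
lb1 - lb2 - cache2: 1 + 9 = 10
The minimum is 6 ms.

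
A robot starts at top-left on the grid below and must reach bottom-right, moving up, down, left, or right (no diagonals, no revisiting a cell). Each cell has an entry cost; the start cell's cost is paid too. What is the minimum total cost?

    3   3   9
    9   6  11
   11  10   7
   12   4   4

Best path: r0c0 → r0c1 → r1c1 → r2c1 → r3c1 → r3c2
Cost: 3 + 3 + 6 + 10 + 4 + 4 = 30

30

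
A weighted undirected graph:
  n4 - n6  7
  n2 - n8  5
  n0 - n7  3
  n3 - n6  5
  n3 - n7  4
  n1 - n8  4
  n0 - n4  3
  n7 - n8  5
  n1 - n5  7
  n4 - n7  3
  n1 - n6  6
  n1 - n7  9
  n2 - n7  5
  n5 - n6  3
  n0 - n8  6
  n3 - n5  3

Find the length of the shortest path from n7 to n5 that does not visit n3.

13

A few of the n7→n5 routes:
n7-n8-n1-n6-n5: 5 + 4 + 6 + 3 = 18
n7-n0-n4-n6-n5: 3 + 3 + 7 + 3 = 16
n7-n1-n5: 9 + 7 = 16
n7-n1-n6-n5: 9 + 6 + 3 = 18
n7-n8-n1-n5: 5 + 4 + 7 = 16
n7-n4-n6-n5: 3 + 7 + 3 = 13
The minimum is 13.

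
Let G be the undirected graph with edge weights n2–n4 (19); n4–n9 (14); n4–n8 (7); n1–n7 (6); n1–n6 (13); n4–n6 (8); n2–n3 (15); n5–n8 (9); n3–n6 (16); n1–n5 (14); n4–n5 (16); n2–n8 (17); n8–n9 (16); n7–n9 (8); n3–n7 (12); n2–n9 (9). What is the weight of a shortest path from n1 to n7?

A few of the n1→n7 routes:
n1 - n5 - n4 - n9 - n7: 14 + 16 + 14 + 8 = 52
n1 - n7: 6
n1 - n6 - n3 - n7: 13 + 16 + 12 = 41
n1 - n6 - n4 - n9 - n7: 13 + 8 + 14 + 8 = 43
n1 - n5 - n8 - n9 - n7: 14 + 9 + 16 + 8 = 47
Shortest: 6.

6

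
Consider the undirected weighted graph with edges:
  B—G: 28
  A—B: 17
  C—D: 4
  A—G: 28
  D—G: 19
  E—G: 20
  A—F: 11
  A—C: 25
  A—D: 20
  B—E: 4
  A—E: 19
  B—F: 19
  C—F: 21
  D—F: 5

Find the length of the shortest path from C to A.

20

Some routes from C to A:
C-D-F-A: 4 + 5 + 11 = 20
C-A: 25
C-D-A: 4 + 20 = 24
Best route has total 20.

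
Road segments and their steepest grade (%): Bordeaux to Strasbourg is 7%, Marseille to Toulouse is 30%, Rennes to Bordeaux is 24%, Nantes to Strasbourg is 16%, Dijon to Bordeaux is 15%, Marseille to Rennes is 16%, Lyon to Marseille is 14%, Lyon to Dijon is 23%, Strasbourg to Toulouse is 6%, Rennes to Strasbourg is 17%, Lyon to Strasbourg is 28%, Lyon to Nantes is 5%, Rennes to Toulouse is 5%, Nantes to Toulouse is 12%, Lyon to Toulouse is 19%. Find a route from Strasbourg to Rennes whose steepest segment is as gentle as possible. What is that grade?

6

A few of the Strasbourg→Rennes routes:
Strasbourg→Nantes→Lyon→Marseille→Rennes: max(16, 5, 14, 16) = 16
Strasbourg→Nantes→Toulouse→Rennes: max(16, 12, 5) = 16
Strasbourg→Toulouse→Nantes→Lyon→Marseille→Rennes: max(6, 12, 5, 14, 16) = 16
Strasbourg→Toulouse→Rennes: max(6, 5) = 6
Best route has worst link 6%.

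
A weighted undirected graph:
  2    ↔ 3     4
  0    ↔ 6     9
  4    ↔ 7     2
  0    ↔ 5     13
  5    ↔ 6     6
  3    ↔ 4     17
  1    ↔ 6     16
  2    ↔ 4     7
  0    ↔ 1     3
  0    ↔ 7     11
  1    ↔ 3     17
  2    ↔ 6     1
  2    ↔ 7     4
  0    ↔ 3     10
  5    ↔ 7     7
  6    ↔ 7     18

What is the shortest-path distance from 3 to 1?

A few of the 3→1 routes:
3 - 0 - 1: 10 + 3 = 13
3 - 2 - 6 - 1: 4 + 1 + 16 = 21
3 - 2 - 6 - 0 - 1: 4 + 1 + 9 + 3 = 17
3 - 1: 17
3 - 2 - 7 - 0 - 1: 4 + 4 + 11 + 3 = 22
The minimum is 13.

13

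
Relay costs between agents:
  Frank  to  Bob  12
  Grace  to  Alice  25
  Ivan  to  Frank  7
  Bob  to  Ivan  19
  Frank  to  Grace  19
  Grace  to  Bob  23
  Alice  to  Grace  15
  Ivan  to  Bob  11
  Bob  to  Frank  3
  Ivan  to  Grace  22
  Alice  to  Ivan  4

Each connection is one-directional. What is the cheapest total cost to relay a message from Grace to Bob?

23

Routes from Grace to Bob:
Grace → Alice → Ivan → Bob: 25 + 4 + 11 = 40
Grace → Alice → Ivan → Frank → Bob: 25 + 4 + 7 + 12 = 48
Grace → Bob: 23
The minimum is 23.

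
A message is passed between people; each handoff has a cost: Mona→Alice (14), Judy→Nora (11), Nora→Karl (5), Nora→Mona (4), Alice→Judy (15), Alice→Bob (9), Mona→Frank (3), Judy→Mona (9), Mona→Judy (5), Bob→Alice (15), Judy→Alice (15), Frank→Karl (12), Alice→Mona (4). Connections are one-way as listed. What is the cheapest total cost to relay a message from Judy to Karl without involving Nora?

Paths from Judy to Karl avoiding Nora:
Judy → Alice → Mona → Frank → Karl: 15 + 4 + 3 + 12 = 34
Judy → Mona → Frank → Karl: 9 + 3 + 12 = 24
Best route has total 24.

24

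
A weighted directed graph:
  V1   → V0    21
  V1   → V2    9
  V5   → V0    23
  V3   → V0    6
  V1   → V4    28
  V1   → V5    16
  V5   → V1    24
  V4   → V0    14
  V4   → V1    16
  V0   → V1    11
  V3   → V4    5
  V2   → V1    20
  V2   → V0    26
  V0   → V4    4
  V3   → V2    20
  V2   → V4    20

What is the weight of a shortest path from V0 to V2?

Paths from V0 to V2:
V0 → V4 → V1 → V2: 4 + 16 + 9 = 29
V0 → V1 → V2: 11 + 9 = 20
Best route has total 20.

20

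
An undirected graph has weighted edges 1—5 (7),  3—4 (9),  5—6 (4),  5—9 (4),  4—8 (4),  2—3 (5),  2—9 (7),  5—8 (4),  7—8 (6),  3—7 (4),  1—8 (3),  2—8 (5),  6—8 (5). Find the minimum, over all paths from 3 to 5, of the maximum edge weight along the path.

5

Checking several routes:
3→2→8→6→5: max(5, 5, 5, 4) = 5
3→2→8→5: max(5, 5, 4) = 5
3→7→8→5: max(4, 6, 4) = 6
3→7→8→6→5: max(4, 6, 5, 4) = 6
3→2→9→5: max(5, 7, 4) = 7
Best route has worst link 5.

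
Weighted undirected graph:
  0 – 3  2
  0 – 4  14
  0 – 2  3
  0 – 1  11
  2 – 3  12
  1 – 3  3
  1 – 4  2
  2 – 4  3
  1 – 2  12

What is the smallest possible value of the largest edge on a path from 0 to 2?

3

Comparing a few candidate routes:
0 → 2: max(3) = 3
0 → 1 → 4 → 2: max(11, 2, 3) = 11
0 → 3 → 1 → 4 → 2: max(2, 3, 2, 3) = 3
Smallest bottleneck: 3.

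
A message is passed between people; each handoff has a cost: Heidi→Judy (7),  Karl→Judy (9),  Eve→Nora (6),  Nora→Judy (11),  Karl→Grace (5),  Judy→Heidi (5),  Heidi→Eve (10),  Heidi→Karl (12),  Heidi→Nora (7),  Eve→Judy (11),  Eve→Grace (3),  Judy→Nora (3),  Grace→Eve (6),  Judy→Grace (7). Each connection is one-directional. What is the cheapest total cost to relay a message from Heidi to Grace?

13

Some routes from Heidi to Grace:
Heidi-Nora-Judy-Grace: 7 + 11 + 7 = 25
Heidi-Judy-Grace: 7 + 7 = 14
Heidi-Eve-Grace: 10 + 3 = 13
Heidi-Karl-Grace: 12 + 5 = 17
Best route has total 13.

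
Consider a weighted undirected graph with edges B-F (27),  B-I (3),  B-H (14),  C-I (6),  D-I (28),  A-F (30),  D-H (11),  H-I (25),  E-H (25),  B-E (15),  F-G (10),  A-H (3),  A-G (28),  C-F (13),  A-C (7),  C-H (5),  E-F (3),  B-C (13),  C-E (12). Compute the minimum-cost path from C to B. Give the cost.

A few of the C→B routes:
C→A→H→B: 7 + 3 + 14 = 24
C→I→B: 6 + 3 = 9
C→H→B: 5 + 14 = 19
C→B: 13
C→E→B: 12 + 15 = 27
The minimum is 9.

9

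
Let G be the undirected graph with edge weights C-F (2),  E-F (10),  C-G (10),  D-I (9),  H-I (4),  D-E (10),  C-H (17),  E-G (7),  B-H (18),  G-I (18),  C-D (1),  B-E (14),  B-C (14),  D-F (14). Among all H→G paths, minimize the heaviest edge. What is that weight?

10

A few of the H→G routes:
H - I - D - E - F - C - G: max(4, 9, 10, 10, 2, 10) = 10
H - I - D - C - G: max(4, 9, 1, 10) = 10
H - I - D - C - F - E - G: max(4, 9, 1, 2, 10, 7) = 10
Smallest bottleneck: 10.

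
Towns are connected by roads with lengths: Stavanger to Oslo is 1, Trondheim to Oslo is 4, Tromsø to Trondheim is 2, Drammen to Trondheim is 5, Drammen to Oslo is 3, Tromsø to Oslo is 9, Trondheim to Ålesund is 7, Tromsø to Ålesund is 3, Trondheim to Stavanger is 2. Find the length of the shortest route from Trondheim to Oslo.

Routes from Trondheim to Oslo:
Trondheim-Drammen-Oslo: 5 + 3 = 8
Trondheim-Oslo: 4
Trondheim-Stavanger-Oslo: 2 + 1 = 3
Trondheim-Tromsø-Oslo: 2 + 9 = 11
Trondheim-Ålesund-Tromsø-Oslo: 7 + 3 + 9 = 19
Best route has total 3.

3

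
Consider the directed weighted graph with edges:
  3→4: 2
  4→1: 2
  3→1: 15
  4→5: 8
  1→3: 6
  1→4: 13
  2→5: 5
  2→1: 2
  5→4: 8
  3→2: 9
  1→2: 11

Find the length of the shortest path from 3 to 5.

10

Paths from 3 to 5:
3→4→1→2→5: 2 + 2 + 11 + 5 = 20
3→4→5: 2 + 8 = 10
3→1→2→5: 15 + 11 + 5 = 31
3→1→4→5: 15 + 13 + 8 = 36
3→2→1→4→5: 9 + 2 + 13 + 8 = 32
3→2→5: 9 + 5 = 14
The minimum is 10.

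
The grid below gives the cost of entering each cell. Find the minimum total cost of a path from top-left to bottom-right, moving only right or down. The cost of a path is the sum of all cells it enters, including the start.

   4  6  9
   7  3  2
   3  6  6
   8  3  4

25

Best path: r0c0 -> r0c1 -> r1c1 -> r1c2 -> r2c2 -> r3c2
Cost: 4 + 6 + 3 + 2 + 6 + 4 = 25
For comparison, the top-then-right route costs 31.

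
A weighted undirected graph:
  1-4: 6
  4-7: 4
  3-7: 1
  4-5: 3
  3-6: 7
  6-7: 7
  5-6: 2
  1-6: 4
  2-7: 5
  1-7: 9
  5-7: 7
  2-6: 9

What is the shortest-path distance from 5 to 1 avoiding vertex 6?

9

Paths from 5 to 1 avoiding 6:
5→4→7→1: 3 + 4 + 9 = 16
5→7→4→1: 7 + 4 + 6 = 17
5→7→1: 7 + 9 = 16
5→4→1: 3 + 6 = 9
Best route has total 9.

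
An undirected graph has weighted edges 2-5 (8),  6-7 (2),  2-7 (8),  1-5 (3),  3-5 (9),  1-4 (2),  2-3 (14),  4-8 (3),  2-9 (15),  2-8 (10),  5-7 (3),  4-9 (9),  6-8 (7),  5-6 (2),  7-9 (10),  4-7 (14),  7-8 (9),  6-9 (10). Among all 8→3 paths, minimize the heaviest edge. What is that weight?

9

A few of the 8→3 routes:
8→6→5→3: max(7, 2, 9) = 9
8→6→7→5→3: max(7, 2, 3, 9) = 9
8→6→7→2→5→3: max(7, 2, 8, 8, 9) = 9
8→7→2→5→3: max(9, 8, 8, 9) = 9
Best route has worst link 9.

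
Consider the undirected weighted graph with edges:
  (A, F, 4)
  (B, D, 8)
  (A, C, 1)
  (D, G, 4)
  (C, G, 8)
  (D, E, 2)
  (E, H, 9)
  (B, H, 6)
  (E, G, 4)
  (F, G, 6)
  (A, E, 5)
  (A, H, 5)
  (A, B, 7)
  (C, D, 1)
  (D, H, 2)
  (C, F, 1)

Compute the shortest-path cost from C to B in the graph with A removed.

9

Some routes from C to B avoiding A:
C-F-G-D-B: 1 + 6 + 4 + 8 = 19
C-D-H-B: 1 + 2 + 6 = 9
C-D-B: 1 + 8 = 9
C-D-E-H-B: 1 + 2 + 9 + 6 = 18
C-F-G-D-H-B: 1 + 6 + 4 + 2 + 6 = 19
Best route has total 9.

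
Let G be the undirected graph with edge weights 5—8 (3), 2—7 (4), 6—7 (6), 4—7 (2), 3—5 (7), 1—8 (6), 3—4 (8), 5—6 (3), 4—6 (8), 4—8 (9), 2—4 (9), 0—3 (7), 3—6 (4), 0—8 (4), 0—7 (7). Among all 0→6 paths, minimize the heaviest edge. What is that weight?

Comparing a few candidate routes:
0-8-5-6: max(4, 3, 3) = 4
0-3-6: max(7, 4) = 7
0-3-5-6: max(7, 7, 3) = 7
Smallest bottleneck: 4.

4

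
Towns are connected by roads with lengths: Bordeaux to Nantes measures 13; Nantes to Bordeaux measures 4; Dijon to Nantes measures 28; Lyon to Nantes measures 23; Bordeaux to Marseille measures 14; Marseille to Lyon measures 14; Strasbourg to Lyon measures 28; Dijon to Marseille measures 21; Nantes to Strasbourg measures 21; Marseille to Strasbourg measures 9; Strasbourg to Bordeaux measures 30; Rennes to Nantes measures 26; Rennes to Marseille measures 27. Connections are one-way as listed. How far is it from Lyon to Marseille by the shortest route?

Routes from Lyon to Marseille:
Lyon → Nantes → Strasbourg → Bordeaux → Marseille: 23 + 21 + 30 + 14 = 88
Lyon → Nantes → Bordeaux → Marseille: 23 + 4 + 14 = 41
Shortest: 41.

41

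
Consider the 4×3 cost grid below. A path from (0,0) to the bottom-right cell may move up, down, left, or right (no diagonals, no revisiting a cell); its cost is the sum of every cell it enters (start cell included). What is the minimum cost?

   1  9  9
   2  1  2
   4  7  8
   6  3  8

22

Take r0c0 → r1c0 → r1c1 → r1c2 → r2c2 → r3c2 for a total of 1 + 2 + 1 + 2 + 8 + 8 = 22.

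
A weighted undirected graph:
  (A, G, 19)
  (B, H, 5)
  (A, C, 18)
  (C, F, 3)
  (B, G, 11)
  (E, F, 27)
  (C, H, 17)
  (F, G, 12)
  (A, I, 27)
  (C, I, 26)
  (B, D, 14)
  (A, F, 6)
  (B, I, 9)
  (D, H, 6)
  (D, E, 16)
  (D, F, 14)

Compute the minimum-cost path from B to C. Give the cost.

22

Comparing a few candidate routes:
B → H → D → F → C: 5 + 6 + 14 + 3 = 28
B → H → C: 5 + 17 = 22
B → D → F → C: 14 + 14 + 3 = 31
B → G → F → C: 11 + 12 + 3 = 26
The minimum is 22.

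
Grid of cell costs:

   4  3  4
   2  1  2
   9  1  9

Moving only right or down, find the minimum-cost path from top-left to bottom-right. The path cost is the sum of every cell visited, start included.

Take [0,0]→[1,0]→[1,1]→[2,1]→[2,2] for a total of 4 + 2 + 1 + 1 + 9 = 17.
For comparison, the top-then-right route costs 22.

17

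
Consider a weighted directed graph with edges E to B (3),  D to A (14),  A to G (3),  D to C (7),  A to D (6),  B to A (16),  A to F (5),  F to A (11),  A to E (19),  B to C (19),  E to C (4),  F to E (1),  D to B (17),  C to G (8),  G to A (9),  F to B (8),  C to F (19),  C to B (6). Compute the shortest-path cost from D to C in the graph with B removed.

Routes from D to C avoiding B:
D → C: 7
D → A → F → E → C: 14 + 5 + 1 + 4 = 24
D → A → E → C: 14 + 19 + 4 = 37
The minimum is 7.

7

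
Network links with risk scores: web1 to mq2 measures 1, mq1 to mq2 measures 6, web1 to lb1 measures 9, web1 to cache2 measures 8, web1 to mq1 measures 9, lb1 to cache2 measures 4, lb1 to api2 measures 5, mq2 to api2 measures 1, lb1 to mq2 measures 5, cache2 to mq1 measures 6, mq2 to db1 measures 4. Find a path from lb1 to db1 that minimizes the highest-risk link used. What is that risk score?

5

Comparing a few candidate routes:
lb1 - api2 - mq2 - db1: max(5, 1, 4) = 5
lb1 - cache2 - mq1 - mq2 - db1: max(4, 6, 6, 4) = 6
lb1 - mq2 - db1: max(5, 4) = 5
The minimum achievable maximum is 5.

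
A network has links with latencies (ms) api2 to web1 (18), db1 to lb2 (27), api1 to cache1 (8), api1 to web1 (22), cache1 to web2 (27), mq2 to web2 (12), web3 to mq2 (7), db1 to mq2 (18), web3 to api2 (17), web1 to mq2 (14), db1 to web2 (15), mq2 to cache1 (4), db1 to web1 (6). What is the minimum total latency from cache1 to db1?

Some routes from cache1 to db1:
cache1-web2-db1: 27 + 15 = 42
cache1-mq2-db1: 4 + 18 = 22
cache1-mq2-web2-db1: 4 + 12 + 15 = 31
cache1-api1-web1-db1: 8 + 22 + 6 = 36
cache1-mq2-web1-db1: 4 + 14 + 6 = 24
Shortest: 22 ms.

22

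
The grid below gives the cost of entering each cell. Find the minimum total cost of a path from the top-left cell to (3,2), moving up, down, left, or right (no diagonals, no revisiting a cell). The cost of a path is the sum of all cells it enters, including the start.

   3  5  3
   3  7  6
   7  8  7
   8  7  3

One optimal route is [0,0] -> [0,1] -> [0,2] -> [1,2] -> [2,2] -> [3,2].
Its cost is 3 + 5 + 3 + 6 + 7 + 3 = 27.

27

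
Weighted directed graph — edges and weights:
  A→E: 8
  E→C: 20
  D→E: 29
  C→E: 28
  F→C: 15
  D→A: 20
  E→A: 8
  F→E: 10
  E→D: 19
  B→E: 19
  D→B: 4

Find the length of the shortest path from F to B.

Routes from F to B:
F → E → D → B: 10 + 19 + 4 = 33
F → C → E → D → B: 15 + 28 + 19 + 4 = 66
Best route has total 33.

33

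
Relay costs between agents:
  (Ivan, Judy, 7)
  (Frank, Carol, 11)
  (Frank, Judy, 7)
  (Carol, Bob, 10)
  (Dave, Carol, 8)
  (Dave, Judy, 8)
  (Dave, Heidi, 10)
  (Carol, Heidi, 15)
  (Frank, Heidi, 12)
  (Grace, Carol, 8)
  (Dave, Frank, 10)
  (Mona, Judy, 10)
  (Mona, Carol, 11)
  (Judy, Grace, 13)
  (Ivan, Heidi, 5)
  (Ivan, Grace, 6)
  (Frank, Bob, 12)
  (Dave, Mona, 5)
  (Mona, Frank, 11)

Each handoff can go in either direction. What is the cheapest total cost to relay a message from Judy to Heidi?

Some routes from Judy to Heidi:
Judy -> Ivan -> Heidi: 7 + 5 = 12
Judy -> Dave -> Heidi: 8 + 10 = 18
Judy -> Mona -> Dave -> Heidi: 10 + 5 + 10 = 25
Judy -> Frank -> Heidi: 7 + 12 = 19
Judy -> Grace -> Ivan -> Heidi: 13 + 6 + 5 = 24
Best route has total 12.

12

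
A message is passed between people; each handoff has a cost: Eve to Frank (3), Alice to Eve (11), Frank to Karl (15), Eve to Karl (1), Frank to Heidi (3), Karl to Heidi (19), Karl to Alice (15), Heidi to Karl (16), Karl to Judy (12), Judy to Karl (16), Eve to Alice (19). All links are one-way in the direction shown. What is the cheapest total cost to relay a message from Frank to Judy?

Paths from Frank to Judy:
Frank - Karl - Judy: 15 + 12 = 27
Frank - Heidi - Karl - Judy: 3 + 16 + 12 = 31
The minimum is 27.

27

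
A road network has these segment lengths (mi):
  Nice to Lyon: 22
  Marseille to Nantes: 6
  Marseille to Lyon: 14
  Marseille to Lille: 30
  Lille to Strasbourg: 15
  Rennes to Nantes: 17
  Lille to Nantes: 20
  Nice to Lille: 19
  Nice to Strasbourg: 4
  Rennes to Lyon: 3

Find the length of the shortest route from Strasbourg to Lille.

Paths from Strasbourg to Lille:
Strasbourg -> Nice -> Lille: 4 + 19 = 23
Strasbourg -> Nice -> Lyon -> Marseille -> Lille: 4 + 22 + 14 + 30 = 70
Strasbourg -> Nice -> Lyon -> Rennes -> Nantes -> Marseille -> Lille: 4 + 22 + 3 + 17 + 6 + 30 = 82
Strasbourg -> Nice -> Lyon -> Marseille -> Nantes -> Lille: 4 + 22 + 14 + 6 + 20 = 66
Strasbourg -> Nice -> Lyon -> Rennes -> Nantes -> Lille: 4 + 22 + 3 + 17 + 20 = 66
Strasbourg -> Lille: 15
Best route has total 15 mi.

15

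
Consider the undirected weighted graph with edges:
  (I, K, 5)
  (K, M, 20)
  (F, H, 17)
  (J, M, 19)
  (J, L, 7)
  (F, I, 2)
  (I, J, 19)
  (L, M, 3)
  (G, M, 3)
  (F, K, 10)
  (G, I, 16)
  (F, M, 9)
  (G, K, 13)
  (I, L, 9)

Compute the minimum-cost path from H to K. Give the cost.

A few of the H→K routes:
H-F-I-K: 17 + 2 + 5 = 24
H-F-M-K: 17 + 9 + 20 = 46
H-F-M-G-K: 17 + 9 + 3 + 13 = 42
H-F-I-L-M-G-K: 17 + 2 + 9 + 3 + 3 + 13 = 47
H-F-M-L-I-K: 17 + 9 + 3 + 9 + 5 = 43
H-F-K: 17 + 10 = 27
Shortest: 24.

24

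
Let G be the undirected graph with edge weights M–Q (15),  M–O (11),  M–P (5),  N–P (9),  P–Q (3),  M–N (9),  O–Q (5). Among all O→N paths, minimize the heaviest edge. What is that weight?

Checking several routes:
O → M → N: max(11, 9) = 11
O → Q → P → M → N: max(5, 3, 5, 9) = 9
O → M → P → N: max(11, 5, 9) = 11
O → Q → M → P → N: max(5, 15, 5, 9) = 15
O → Q → P → N: max(5, 3, 9) = 9
The minimum achievable maximum is 9.

9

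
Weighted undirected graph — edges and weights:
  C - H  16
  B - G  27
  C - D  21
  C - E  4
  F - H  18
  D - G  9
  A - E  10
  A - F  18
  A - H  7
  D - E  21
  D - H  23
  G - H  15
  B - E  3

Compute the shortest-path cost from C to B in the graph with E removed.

Routes from C to B avoiding E:
C -> D -> G -> B: 21 + 9 + 27 = 57
C -> D -> H -> G -> B: 21 + 23 + 15 + 27 = 86
C -> H -> D -> G -> B: 16 + 23 + 9 + 27 = 75
C -> H -> G -> B: 16 + 15 + 27 = 58
Shortest: 57.

57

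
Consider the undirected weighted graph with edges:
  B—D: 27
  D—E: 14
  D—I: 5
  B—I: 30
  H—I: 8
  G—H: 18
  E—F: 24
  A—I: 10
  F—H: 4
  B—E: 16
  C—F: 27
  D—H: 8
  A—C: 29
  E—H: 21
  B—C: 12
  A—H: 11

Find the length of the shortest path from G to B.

53

A few of the G→B routes:
G -> H -> F -> C -> B: 18 + 4 + 27 + 12 = 61
G -> H -> I -> B: 18 + 8 + 30 = 56
G -> H -> I -> D -> B: 18 + 8 + 5 + 27 = 58
G -> H -> D -> B: 18 + 8 + 27 = 53
G -> H -> D -> E -> B: 18 + 8 + 14 + 16 = 56
G -> H -> E -> B: 18 + 21 + 16 = 55
The minimum is 53.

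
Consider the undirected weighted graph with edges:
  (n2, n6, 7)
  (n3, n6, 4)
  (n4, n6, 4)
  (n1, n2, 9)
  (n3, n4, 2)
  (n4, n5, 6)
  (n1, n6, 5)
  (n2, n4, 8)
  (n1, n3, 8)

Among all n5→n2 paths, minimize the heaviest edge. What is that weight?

Checking several routes:
n5 -> n4 -> n2: max(6, 8) = 8
n5 -> n4 -> n3 -> n1 -> n6 -> n2: max(6, 2, 8, 5, 7) = 8
n5 -> n4 -> n3 -> n6 -> n2: max(6, 2, 4, 7) = 7
n5 -> n4 -> n6 -> n3 -> n1 -> n2: max(6, 4, 4, 8, 9) = 9
n5 -> n4 -> n6 -> n2: max(6, 4, 7) = 7
Best route has worst link 7.

7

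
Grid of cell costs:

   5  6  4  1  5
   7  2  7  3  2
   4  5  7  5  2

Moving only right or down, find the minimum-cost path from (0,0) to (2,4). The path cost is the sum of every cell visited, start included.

Path r0c0 r0c1 r0c2 r0c3 r1c3 r1c4 r2c4: 5 + 6 + 4 + 1 + 3 + 2 + 2 = 23.
For comparison, the top-then-right route costs 25.

23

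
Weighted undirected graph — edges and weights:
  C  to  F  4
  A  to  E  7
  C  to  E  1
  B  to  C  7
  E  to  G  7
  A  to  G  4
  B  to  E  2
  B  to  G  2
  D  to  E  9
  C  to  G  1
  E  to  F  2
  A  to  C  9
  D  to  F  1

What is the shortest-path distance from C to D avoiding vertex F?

A few of the C→D routes:
C → G → B → E → D: 1 + 2 + 2 + 9 = 14
C → G → E → D: 1 + 7 + 9 = 17
C → E → D: 1 + 9 = 10
Shortest: 10.

10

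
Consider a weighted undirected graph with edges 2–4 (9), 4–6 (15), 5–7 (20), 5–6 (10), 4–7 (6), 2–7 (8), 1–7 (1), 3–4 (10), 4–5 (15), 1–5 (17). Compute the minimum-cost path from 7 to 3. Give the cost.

Some routes from 7 to 3:
7-4-3: 6 + 10 = 16
7-5-4-3: 20 + 15 + 10 = 45
7-1-5-4-3: 1 + 17 + 15 + 10 = 43
7-1-5-6-4-3: 1 + 17 + 10 + 15 + 10 = 53
7-2-4-3: 8 + 9 + 10 = 27
Shortest: 16.

16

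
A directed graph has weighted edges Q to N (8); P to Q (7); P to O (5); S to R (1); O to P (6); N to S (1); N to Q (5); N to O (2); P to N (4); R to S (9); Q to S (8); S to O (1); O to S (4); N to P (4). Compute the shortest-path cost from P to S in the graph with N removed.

9

Candidate routes:
P -> O -> S: 5 + 4 = 9
P -> Q -> S: 7 + 8 = 15
Shortest: 9.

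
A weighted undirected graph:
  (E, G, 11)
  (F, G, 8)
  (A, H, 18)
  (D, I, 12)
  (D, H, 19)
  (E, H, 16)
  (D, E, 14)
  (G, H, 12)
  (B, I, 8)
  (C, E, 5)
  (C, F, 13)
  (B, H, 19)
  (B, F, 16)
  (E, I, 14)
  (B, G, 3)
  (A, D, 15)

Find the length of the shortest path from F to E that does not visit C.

19

Comparing a few candidate routes:
F → G → H → E: 8 + 12 + 16 = 36
F → G → E: 8 + 11 = 19
F → B → G → E: 16 + 3 + 11 = 30
F → G → B → I → E: 8 + 3 + 8 + 14 = 33
F → B → I → E: 16 + 8 + 14 = 38
Best route has total 19.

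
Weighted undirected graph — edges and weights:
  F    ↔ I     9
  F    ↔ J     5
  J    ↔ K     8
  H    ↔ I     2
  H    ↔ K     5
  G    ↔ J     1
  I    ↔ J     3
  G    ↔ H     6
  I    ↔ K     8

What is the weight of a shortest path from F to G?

A few of the F→G routes:
F → J → G: 5 + 1 = 6
F → I → J → G: 9 + 3 + 1 = 13
F → J → I → H → G: 5 + 3 + 2 + 6 = 16
F → I → H → G: 9 + 2 + 6 = 17
Best route has total 6.

6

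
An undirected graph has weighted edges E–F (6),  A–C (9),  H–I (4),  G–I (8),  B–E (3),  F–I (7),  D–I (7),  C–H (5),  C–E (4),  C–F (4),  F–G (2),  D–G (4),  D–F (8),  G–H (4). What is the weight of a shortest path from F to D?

6

A few of the F→D routes:
F - D: 8
F - G - I - D: 2 + 8 + 7 = 17
F - C - H - G - D: 4 + 5 + 4 + 4 = 17
F - G - H - I - D: 2 + 4 + 4 + 7 = 17
F - G - D: 2 + 4 = 6
F - I - D: 7 + 7 = 14
Best route has total 6.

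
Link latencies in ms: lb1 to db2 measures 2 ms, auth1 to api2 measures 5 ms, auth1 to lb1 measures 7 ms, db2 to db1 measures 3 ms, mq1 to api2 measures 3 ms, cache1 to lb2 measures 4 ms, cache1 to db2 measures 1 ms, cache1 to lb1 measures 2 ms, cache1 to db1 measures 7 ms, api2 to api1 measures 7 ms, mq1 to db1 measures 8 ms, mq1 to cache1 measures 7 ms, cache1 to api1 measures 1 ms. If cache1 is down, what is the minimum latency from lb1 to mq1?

Candidate routes:
lb1 -> auth1 -> api2 -> mq1: 7 + 5 + 3 = 15
lb1 -> db2 -> db1 -> mq1: 2 + 3 + 8 = 13
The minimum is 13 ms.

13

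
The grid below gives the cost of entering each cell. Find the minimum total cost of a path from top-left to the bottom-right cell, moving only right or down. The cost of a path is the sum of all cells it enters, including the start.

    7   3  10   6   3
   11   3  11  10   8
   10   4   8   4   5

Cheapest: (0,0) → (0,1) → (1,1) → (2,1) → (2,2) → (2,3) → (2,4)
  7 + 3 + 3 + 4 + 8 + 4 + 5 = 34

34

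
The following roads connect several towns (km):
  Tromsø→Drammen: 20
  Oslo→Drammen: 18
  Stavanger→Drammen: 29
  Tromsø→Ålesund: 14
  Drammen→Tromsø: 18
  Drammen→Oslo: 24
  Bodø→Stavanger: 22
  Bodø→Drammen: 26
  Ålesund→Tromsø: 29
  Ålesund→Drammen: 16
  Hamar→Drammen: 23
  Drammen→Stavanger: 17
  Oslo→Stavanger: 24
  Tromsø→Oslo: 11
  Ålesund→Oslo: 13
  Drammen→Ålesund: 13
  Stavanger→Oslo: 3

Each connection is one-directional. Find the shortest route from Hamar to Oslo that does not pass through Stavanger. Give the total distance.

47

Paths from Hamar to Oslo avoiding Stavanger:
Hamar -> Drammen -> Tromsø -> Ålesund -> Oslo: 23 + 18 + 14 + 13 = 68
Hamar -> Drammen -> Ålesund -> Oslo: 23 + 13 + 13 = 49
Hamar -> Drammen -> Oslo: 23 + 24 = 47
Hamar -> Drammen -> Tromsø -> Oslo: 23 + 18 + 11 = 52
Hamar -> Drammen -> Ålesund -> Tromsø -> Oslo: 23 + 13 + 29 + 11 = 76
Shortest: 47 km.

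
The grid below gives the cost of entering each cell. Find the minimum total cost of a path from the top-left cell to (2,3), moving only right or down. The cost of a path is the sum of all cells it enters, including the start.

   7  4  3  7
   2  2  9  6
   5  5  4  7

Take (0,0) (1,0) (1,1) (2,1) (2,2) (2,3) for a total of 7 + 2 + 2 + 5 + 4 + 7 = 27.
For comparison, the top-then-right route costs 34.

27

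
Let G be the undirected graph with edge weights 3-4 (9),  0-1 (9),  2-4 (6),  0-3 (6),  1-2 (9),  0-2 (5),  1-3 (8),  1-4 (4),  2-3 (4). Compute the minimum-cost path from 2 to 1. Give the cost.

Checking several routes:
2-3-1: 4 + 8 = 12
2-4-1: 6 + 4 = 10
2-1: 9
Shortest: 9.

9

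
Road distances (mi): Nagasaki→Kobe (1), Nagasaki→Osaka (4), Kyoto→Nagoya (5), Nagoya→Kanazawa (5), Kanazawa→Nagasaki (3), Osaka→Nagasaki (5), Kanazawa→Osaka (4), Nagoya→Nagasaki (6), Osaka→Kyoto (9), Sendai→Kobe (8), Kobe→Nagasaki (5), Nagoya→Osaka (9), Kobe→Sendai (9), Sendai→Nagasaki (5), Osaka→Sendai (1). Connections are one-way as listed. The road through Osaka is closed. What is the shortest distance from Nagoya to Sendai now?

Routes from Nagoya to Sendai avoiding Osaka:
Nagoya - Kanazawa - Nagasaki - Kobe - Sendai: 5 + 3 + 1 + 9 = 18
Nagoya - Nagasaki - Kobe - Sendai: 6 + 1 + 9 = 16
Best route has total 16 mi.

16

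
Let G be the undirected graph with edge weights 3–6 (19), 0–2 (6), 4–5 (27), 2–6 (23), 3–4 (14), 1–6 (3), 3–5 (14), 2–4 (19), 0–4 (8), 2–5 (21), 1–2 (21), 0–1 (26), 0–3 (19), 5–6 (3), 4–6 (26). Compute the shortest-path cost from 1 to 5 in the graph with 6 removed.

Checking several routes:
1→2→0→3→5: 21 + 6 + 19 + 14 = 60
1→0→4→5: 26 + 8 + 27 = 61
1→0→3→5: 26 + 19 + 14 = 59
1→0→2→5: 26 + 6 + 21 = 53
1→2→5: 21 + 21 = 42
Best route has total 42.

42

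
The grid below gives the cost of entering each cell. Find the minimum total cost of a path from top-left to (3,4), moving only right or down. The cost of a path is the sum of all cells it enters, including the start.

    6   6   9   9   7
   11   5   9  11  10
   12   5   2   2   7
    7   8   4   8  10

Path r0c0 -> r0c1 -> r1c1 -> r2c1 -> r2c2 -> r2c3 -> r2c4 -> r3c4: 6 + 6 + 5 + 5 + 2 + 2 + 7 + 10 = 43.

43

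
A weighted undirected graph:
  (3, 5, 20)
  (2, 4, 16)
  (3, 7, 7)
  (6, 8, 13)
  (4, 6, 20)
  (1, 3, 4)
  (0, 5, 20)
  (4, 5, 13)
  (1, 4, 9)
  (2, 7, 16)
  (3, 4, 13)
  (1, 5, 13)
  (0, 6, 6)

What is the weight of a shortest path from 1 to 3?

4

Comparing a few candidate routes:
1 → 5 → 3: 13 + 20 = 33
1 → 5 → 4 → 3: 13 + 13 + 13 = 39
1 → 4 → 5 → 3: 9 + 13 + 20 = 42
1 → 3: 4
1 → 4 → 3: 9 + 13 = 22
Shortest: 4.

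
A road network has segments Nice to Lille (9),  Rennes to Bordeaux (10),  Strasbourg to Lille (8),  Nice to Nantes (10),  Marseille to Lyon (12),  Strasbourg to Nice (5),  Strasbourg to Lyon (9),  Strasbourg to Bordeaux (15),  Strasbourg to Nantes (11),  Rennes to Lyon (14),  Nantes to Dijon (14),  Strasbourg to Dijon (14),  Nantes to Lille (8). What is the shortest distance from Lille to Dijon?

22

Comparing a few candidate routes:
Lille → Nantes → Dijon: 8 + 14 = 22
Lille → Nice → Nantes → Dijon: 9 + 10 + 14 = 33
Lille → Nantes → Strasbourg → Dijon: 8 + 11 + 14 = 33
Lille → Strasbourg → Dijon: 8 + 14 = 22
Lille → Nice → Strasbourg → Dijon: 9 + 5 + 14 = 28
Shortest: 22.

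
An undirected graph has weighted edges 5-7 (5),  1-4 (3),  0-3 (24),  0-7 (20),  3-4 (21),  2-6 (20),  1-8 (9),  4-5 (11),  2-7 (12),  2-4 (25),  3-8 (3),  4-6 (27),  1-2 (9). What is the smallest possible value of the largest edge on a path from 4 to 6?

Comparing a few candidate routes:
4 -> 3 -> 0 -> 7 -> 2 -> 6: max(21, 24, 20, 12, 20) = 24
4 -> 1 -> 2 -> 6: max(3, 9, 20) = 20
4 -> 3 -> 8 -> 1 -> 2 -> 6: max(21, 3, 9, 9, 20) = 21
4 -> 5 -> 7 -> 0 -> 3 -> 8 -> 1 -> 2 -> 6: max(11, 5, 20, 24, 3, 9, 9, 20) = 24
4 -> 5 -> 7 -> 2 -> 6: max(11, 5, 12, 20) = 20
Best route has worst link 20.

20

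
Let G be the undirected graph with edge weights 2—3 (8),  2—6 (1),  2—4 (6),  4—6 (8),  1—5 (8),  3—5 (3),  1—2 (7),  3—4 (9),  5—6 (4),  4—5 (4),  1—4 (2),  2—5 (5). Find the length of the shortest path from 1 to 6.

8

Some routes from 1 to 6:
1-2-6: 7 + 1 = 8
1-4-5-6: 2 + 4 + 4 = 10
1-4-6: 2 + 8 = 10
1-4-2-6: 2 + 6 + 1 = 9
Best route has total 8.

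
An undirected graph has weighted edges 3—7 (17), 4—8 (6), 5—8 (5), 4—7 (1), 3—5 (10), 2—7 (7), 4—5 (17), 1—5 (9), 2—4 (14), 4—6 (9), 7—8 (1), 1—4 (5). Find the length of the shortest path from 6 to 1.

14

Some routes from 6 to 1:
6 -> 4 -> 5 -> 1: 9 + 17 + 9 = 35
6 -> 4 -> 8 -> 5 -> 1: 9 + 6 + 5 + 9 = 29
6 -> 4 -> 7 -> 8 -> 5 -> 1: 9 + 1 + 1 + 5 + 9 = 25
6 -> 4 -> 1: 9 + 5 = 14
Best route has total 14.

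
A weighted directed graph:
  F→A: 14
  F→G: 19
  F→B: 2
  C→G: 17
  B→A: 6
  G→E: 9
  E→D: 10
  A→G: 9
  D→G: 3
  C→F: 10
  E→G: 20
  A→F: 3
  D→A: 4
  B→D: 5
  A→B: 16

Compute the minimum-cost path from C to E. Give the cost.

A few of the C→E routes:
C - F - B - A - G - E: 10 + 2 + 6 + 9 + 9 = 36
C - F - B - D - G - E: 10 + 2 + 5 + 3 + 9 = 29
C - F - G - E: 10 + 19 + 9 = 38
C - G - E: 17 + 9 = 26
C - F - B - D - A - G - E: 10 + 2 + 5 + 4 + 9 + 9 = 39
Shortest: 26.

26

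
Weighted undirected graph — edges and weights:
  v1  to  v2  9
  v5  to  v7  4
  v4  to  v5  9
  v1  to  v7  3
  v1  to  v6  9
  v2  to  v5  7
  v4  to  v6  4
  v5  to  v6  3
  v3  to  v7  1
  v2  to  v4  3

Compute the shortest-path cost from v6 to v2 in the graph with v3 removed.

7

A few of the v6→v2 routes:
v6 -> v5 -> v4 -> v2: 3 + 9 + 3 = 15
v6 -> v4 -> v2: 4 + 3 = 7
v6 -> v4 -> v5 -> v2: 4 + 9 + 7 = 20
v6 -> v5 -> v7 -> v1 -> v2: 3 + 4 + 3 + 9 = 19
v6 -> v5 -> v2: 3 + 7 = 10
v6 -> v1 -> v2: 9 + 9 = 18
The minimum is 7.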